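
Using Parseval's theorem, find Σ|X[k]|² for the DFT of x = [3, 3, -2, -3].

Parseval: Σ|x[n]|² = (1/N)Σ|X[k]|², so Σ|X[k]|² = N·Σ|x[n]|² = 4·31.0000

Σ|X[k]|² = N·Σ|x[n]|² = 4·31.0000 = 124.0000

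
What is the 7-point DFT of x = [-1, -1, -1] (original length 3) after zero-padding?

Original 3-point DFT: [-3, 0, 0]
Zero-padded 7-point DFT provides frequency interpolation.

DFT_7([x, 0, ...]) = [-3, -1.4010+1.7568i, 0.1235+0.5410i, -0.7225-0.3479i, -0.7225+0.3479i, 0.1235-0.5410i, -1.4010-1.7568i]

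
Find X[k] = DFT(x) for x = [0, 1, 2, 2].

X[k] = Σ(n=0 to 3) x[n] · ω_4^(nk)
where ω_4 = e^(-2πi/4)

Computing each X[k]:
X[0] = 5
X[1] = -2+1i
X[2] = -1
X[3] = -2-1i

X = [5, -2+1i, -1, -2-1i]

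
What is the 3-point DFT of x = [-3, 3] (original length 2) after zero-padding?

Original 2-point DFT: [0, -6]
Zero-padded 3-point DFT provides frequency interpolation.

DFT_3([x, 0, ...]) = [0, -4.5000-2.5981i, -4.5000+2.5981i]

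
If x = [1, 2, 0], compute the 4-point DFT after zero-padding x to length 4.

Original 3-point DFT: [3, -1.7321i, 1.7321i]
Zero-padded 4-point DFT provides frequency interpolation.

DFT_4([x, 0, ...]) = [3, 1-2i, -1, 1+2i]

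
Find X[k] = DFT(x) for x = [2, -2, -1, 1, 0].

X[k] = Σ(n=0 to 4) x[n] · ω_5^(nk)
where ω_5 = e^(-2πi/5)

Computing each X[k]:
X[0] = 0
X[1] = 1.3820+3.0777i
X[2] = 3.6180-0.7265i
X[3] = 3.6180+0.7265i
X[4] = 1.3820-3.0777i

X = [0, 1.3820+3.0777i, 3.6180-0.7265i, 3.6180+0.7265i, 1.3820-3.0777i]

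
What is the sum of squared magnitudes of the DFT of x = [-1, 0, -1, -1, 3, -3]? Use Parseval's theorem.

Parseval: Σ|x[n]|² = (1/N)Σ|X[k]|², so Σ|X[k]|² = N·Σ|x[n]|² = 6·21.0000

Σ|X[k]|² = N·Σ|x[n]|² = 6·21.0000 = 126.0000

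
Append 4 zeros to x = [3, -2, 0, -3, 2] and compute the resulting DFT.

Original 5-point DFT: [0, 5.4271+2.0409i, 2.0729+5.2043i, 2.0729-5.2043i, 5.4271-2.0409i]
Zero-padded 9-point DFT provides frequency interpolation.

DFT_9([x, 0, ...]) = [0, 1.0885+3.1996i, 5.6848+0.6571i, 0, 6.7267+5.2517i, 6.7267-5.2517i, 0, 5.6848-0.6571i, 1.0885-3.1996i]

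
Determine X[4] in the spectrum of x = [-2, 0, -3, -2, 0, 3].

X[4] = Σ(n=0 to 5) x[n] · ω_6^(4n) where ω_6 = e^(-2πi/6)
= (-2)·ω_6^0 + (0)·ω_6^4 + (-3)·ω_6^8 + (-2)·ω_6^12 + (0)·ω_6^16 + (3)·ω_6^20

X[4] = -4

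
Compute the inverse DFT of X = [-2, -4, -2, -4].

x[n] = (1/4) Σ(k=0 to 3) X[k] · e^(2πikn/4)

Computing each x[n]:
x[0] = -3
x[1] = 0
x[2] = 1
x[3] = 0

x = [-3, 0, 1, 0]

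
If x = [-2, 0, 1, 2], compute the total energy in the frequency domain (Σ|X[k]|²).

Parseval: Σ|x[n]|² = (1/N)Σ|X[k]|², so Σ|X[k]|² = N·Σ|x[n]|² = 4·9.0000

Σ|X[k]|² = N·Σ|x[n]|² = 4·9.0000 = 36.0000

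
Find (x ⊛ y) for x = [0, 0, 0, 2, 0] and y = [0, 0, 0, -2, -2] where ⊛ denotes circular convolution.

(x ⊛ y)[n] = Σ(m=0 to 4) x[m] · y[(n-m) mod 5]

Computing each output sample:
(x ⊛ y)[0] = 0
(x ⊛ y)[1] = -4
(x ⊛ y)[2] = -4
(x ⊛ y)[3] = 0
(x ⊛ y)[4] = 0

x ⊛ y = [0, -4, -4, 0, 0]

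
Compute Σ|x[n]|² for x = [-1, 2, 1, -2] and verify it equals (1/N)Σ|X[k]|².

Time domain:
Σ|x[n]|² = |-1|² + |2|² + |1|² + |-2|² = 10.0000

Frequency domain:
(1/4)Σ|X[k]|² = (1/4)(|0|² + |-2-4i|² + |0|² + |-2+4i|²) = (1/4)·40.0000 = 10.0000

Both sides agree, confirming Parseval's theorem.

Σ|x[n]|² = (1/N)Σ|X[k]|² = 10.0000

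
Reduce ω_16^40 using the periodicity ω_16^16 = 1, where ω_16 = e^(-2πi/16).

Since ω_16^16 = 1, powers reduce modulo 16.
40 mod 16 = 8
So ω_16^40 = ω_16^8 = e^(-2πi·8/16)

ω_16^40 = ω_16^8 = -1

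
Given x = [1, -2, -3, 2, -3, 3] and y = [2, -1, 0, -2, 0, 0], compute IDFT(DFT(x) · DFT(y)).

(x ⊛ y)[n] = Σ(m=0 to 5) x[m] · y[(n-m) mod 6]

Computing each output sample:
(x ⊛ y)[0] = -5
(x ⊛ y)[1] = 1
(x ⊛ y)[2] = -10
(x ⊛ y)[3] = 5
(x ⊛ y)[4] = -4
(x ⊛ y)[5] = 15

x ⊛ y = [-5, 1, -10, 5, -4, 15]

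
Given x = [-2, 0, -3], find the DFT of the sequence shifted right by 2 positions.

Time shift by 2: X_shifted[k] = ω_3^(2k) · X[k]
Shifted x = [0, -3, -2]

DFT(x[n-2]) = [-5, 2.5000+0.8660i, 2.5000-0.8660i]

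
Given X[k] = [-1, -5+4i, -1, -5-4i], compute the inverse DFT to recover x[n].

x[n] = (1/4) Σ(k=0 to 3) X[k] · e^(2πikn/4)

Computing each x[n]:
x[0] = -3
x[1] = -2
x[2] = 2
x[3] = 2

x = [-3, -2, 2, 2]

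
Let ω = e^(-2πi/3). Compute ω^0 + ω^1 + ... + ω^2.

Sum of all nth roots of unity equals 0 for n > 1 (geometric series with r ≠ 1).

0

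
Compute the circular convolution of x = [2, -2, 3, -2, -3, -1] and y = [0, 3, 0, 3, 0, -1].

(x ⊛ y)[n] = Σ(m=0 to 5) x[m] · y[(n-m) mod 6]

Computing each output sample:
(x ⊛ y)[0] = -7
(x ⊛ y)[1] = -6
(x ⊛ y)[2] = -7
(x ⊛ y)[3] = 18
(x ⊛ y)[4] = -11
(x ⊛ y)[5] = -2

x ⊛ y = [-7, -6, -7, 18, -11, -2]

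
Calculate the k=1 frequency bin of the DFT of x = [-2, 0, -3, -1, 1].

X[1] = Σ(n=0 to 4) x[n] · ω_5^(1n) where ω_5 = e^(-2πi/5)
= (-2)·ω_5^0 + (0)·ω_5^1 + (-3)·ω_5^2 + (-1)·ω_5^3 + (1)·ω_5^4

X[1] = 1.5451+2.1266i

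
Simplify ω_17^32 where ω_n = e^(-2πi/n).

Since ω_17^17 = 1, powers reduce modulo 17.
32 mod 17 = 15
So ω_17^32 = ω_17^15 = e^(-2πi·15/17)

ω_17^32 = ω_17^15 = 0.7390+0.6737i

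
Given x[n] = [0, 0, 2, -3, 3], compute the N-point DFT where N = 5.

X[k] = Σ(n=0 to 4) x[n] · ω_5^(nk)
where ω_5 = e^(-2πi/5)

Computing each X[k]:
X[0] = 2
X[1] = 1.7361-0.0858i
X[2] = -2.7361+6.5186i
X[3] = -2.7361-6.5186i
X[4] = 1.7361+0.0858i

X = [2, 1.7361-0.0858i, -2.7361+6.5186i, -2.7361-6.5186i, 1.7361+0.0858i]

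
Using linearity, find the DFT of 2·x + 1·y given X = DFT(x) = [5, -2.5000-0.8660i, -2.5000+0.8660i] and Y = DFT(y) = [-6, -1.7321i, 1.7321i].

By linearity: DFT(2x + 1y) = 2·DFT(x) + 1·DFT(y)
= 2·[5, -2.5000-0.8660i, -2.5000+0.8660i] + 1·[-6, -1.7321i, 1.7321i]

Computing element-wise:
Z[0] = 2·(5) + 1·(-6) = 4
Z[1] = 2·(-2.5000-0.8660i) + 1·(-1.7321i) = -5.0000-3.4641i
Z[2] = 2·(-2.5000+0.8660i) + 1·(1.7321i) = -5.0000+3.4641i

DFT(2x + 1y) = 2·X + 1·Y = [4, -5.0000-3.4641i, -5.0000+3.4641i]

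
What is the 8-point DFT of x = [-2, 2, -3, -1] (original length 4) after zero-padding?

Original 4-point DFT: [-4, 1-3i, -6, 1+3i]
Zero-padded 8-point DFT provides frequency interpolation.

DFT_8([x, 0, ...]) = [-4, 0.1213+2.2929i, 1-3i, -4.1213-3.7071i, -6, -4.1213+3.7071i, 1+3i, 0.1213-2.2929i]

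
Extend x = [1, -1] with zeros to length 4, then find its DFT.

Original 2-point DFT: [0, 2]
Zero-padded 4-point DFT provides frequency interpolation.

DFT_4([x, 0, ...]) = [0, 1+1i, 2, 1-1i]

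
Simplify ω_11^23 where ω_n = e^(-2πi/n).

Since ω_11^11 = 1, powers reduce modulo 11.
23 mod 11 = 1
So ω_11^23 = ω_11^1 = e^(-2πi·1/11)

ω_11^23 = ω_11^1 = 0.8413-0.5406i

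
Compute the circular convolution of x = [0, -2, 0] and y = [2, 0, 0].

(x ⊛ y)[n] = Σ(m=0 to 2) x[m] · y[(n-m) mod 3]

Computing each output sample:
(x ⊛ y)[0] = 0
(x ⊛ y)[1] = -4
(x ⊛ y)[2] = 0

x ⊛ y = [0, -4, 0]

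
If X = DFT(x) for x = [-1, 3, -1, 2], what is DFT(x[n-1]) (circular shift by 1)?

Time shift by 1: X_shifted[k] = ω_4^(1k) · X[k]
Shifted x = [2, -1, 3, -1]

DFT(x[n-1]) = [3, -1, 7, -1]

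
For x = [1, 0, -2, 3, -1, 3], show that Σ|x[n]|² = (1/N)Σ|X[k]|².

Time domain:
Σ|x[n]|² = |1|² + |0|² + |-2|² + |3|² + |-1|² + |3|² = 24.0000

Frequency domain:
(1/6)Σ|X[k]|² = (1/6)(|4|² + |1.0000+3.4641i|² + |4.0000+1.7321i|² + |-8|² + |4.0000-1.7321i|² + |1.0000-3.4641i|²) = (1/6)·144.0000 = 24.0000

Both sides agree, confirming Parseval's theorem.

Σ|x[n]|² = (1/N)Σ|X[k]|² = 24.0000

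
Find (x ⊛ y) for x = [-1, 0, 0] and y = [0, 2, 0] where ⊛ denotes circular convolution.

(x ⊛ y)[n] = Σ(m=0 to 2) x[m] · y[(n-m) mod 3]

Computing each output sample:
(x ⊛ y)[0] = 0
(x ⊛ y)[1] = -2
(x ⊛ y)[2] = 0

x ⊛ y = [0, -2, 0]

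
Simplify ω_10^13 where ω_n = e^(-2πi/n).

Since ω_10^10 = 1, powers reduce modulo 10.
13 mod 10 = 3
So ω_10^13 = ω_10^3 = e^(-2πi·3/10)

ω_10^13 = ω_10^3 = -0.3090-0.9511i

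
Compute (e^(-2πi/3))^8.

Since ω_3^3 = 1, powers reduce modulo 3.
8 mod 3 = 2
So ω_3^8 = ω_3^2 = e^(-2πi·2/3)

ω_3^8 = ω_3^2 = -0.5000+0.8660i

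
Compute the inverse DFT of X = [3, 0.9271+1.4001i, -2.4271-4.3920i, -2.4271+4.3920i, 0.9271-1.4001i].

x[n] = (1/5) Σ(k=0 to 4) X[k] · e^(2πikn/5)

Computing each x[n]:
x[0] = 0
x[1] = 2
x[2] = -2
x[3] = 2
x[4] = 1

x = [0, 2, -2, 2, 1]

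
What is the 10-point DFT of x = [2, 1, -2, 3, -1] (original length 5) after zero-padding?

Original 5-point DFT: [3, 1.1910+1.0368i, 2.3090-5.9309i, 2.3090+5.9309i, 1.1910-1.0368i]
Zero-padded 10-point DFT provides frequency interpolation.

DFT_10([x, 0, ...]) = [3, 2.0729-0.9511i, 1.1910+1.0368i, 5.4271+0.5878i, 2.3090-5.9309i, -5, 2.3090+5.9309i, 5.4271-0.5878i, 1.1910-1.0368i, 2.0729+0.9511i]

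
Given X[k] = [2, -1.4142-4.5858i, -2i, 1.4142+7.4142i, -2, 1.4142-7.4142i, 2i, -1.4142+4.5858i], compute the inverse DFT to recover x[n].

x[n] = (1/8) Σ(k=0 to 7) X[k] · e^(2πikn/8)

Computing each x[n]:
x[0] = 0
x[1] = 0
x[2] = 3
x[3] = 0
x[4] = 0
x[5] = 2
x[6] = -3
x[7] = 0

x = [0, 0, 3, 0, 0, 2, -3, 0]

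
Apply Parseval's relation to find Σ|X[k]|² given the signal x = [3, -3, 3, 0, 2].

Parseval: Σ|x[n]|² = (1/N)Σ|X[k]|², so Σ|X[k]|² = N·Σ|x[n]|² = 5·31.0000

Σ|X[k]|² = N·Σ|x[n]|² = 5·31.0000 = 155.0000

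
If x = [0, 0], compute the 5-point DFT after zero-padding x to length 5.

Original 2-point DFT: [0, 0]
Zero-padded 5-point DFT provides frequency interpolation.

DFT_5([x, 0, ...]) = [0, 0, 0, 0, 0]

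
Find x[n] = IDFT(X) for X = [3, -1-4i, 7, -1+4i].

x[n] = (1/4) Σ(k=0 to 3) X[k] · e^(2πikn/4)

Computing each x[n]:
x[0] = 2
x[1] = 1
x[2] = 3
x[3] = -3

x = [2, 1, 3, -3]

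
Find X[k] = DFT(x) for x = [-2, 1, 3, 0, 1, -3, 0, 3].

X[k] = Σ(n=0 to 7) x[n] · ω_8^(nk)
where ω_8 = e^(-2πi/8)

Computing each X[k]:
X[0] = 3
X[1] = 1.9497-3.7071i
X[2] = -4+5i
X[3] = -7.9497+2.2929i
X[4] = 1
X[5] = -7.9497-2.2929i
X[6] = -4-5i
X[7] = 1.9497+3.7071i

X = [3, 1.9497-3.7071i, -4+5i, -7.9497+2.2929i, 1, -7.9497-2.2929i, -4-5i, 1.9497+3.7071i]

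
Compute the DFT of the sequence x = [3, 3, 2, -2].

X[k] = Σ(n=0 to 3) x[n] · ω_4^(nk)
where ω_4 = e^(-2πi/4)

Computing each X[k]:
X[0] = 6
X[1] = 1-5i
X[2] = 4
X[3] = 1+5i

X = [6, 1-5i, 4, 1+5i]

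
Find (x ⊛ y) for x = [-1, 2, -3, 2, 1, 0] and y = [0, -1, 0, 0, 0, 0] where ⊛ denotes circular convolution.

(x ⊛ y)[n] = Σ(m=0 to 5) x[m] · y[(n-m) mod 6]

Computing each output sample:
(x ⊛ y)[0] = 0
(x ⊛ y)[1] = 1
(x ⊛ y)[2] = -2
(x ⊛ y)[3] = 3
(x ⊛ y)[4] = -2
(x ⊛ y)[5] = -1

x ⊛ y = [0, 1, -2, 3, -2, -1]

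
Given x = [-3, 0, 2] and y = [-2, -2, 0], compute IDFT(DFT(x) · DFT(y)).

(x ⊛ y)[n] = Σ(m=0 to 2) x[m] · y[(n-m) mod 3]

Computing each output sample:
(x ⊛ y)[0] = 2
(x ⊛ y)[1] = 6
(x ⊛ y)[2] = -4

x ⊛ y = [2, 6, -4]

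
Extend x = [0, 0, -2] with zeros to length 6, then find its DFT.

Original 3-point DFT: [-2, 1.0000-1.7321i, 1.0000+1.7321i]
Zero-padded 6-point DFT provides frequency interpolation.

DFT_6([x, 0, ...]) = [-2, 1.0000+1.7321i, 1.0000-1.7321i, -2, 1.0000+1.7321i, 1.0000-1.7321i]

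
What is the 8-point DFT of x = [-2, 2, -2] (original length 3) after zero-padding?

Original 3-point DFT: [-2, -2.0000-3.4641i, -2.0000+3.4641i]
Zero-padded 8-point DFT provides frequency interpolation.

DFT_8([x, 0, ...]) = [-2, -0.5858+0.5858i, -2i, -3.4142-3.4142i, -6, -3.4142+3.4142i, 2i, -0.5858-0.5858i]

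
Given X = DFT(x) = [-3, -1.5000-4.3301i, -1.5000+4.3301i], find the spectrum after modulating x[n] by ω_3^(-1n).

Modulation property: DFT(ω_3^(-1n)·x[n]) = X[(k-1) mod 3], so circularly shift X by 1 positions.

X[k-1] = [-1.5000+4.3301i, -3, -1.5000-4.3301i]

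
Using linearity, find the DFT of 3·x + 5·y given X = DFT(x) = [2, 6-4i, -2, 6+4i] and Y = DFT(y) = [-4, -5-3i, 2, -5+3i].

By linearity: DFT(3x + 5y) = 3·DFT(x) + 5·DFT(y)
= 3·[2, 6-4i, -2, 6+4i] + 5·[-4, -5-3i, 2, -5+3i]

Computing element-wise:
Z[0] = 3·(2) + 5·(-4) = -14
Z[1] = 3·(6-4i) + 5·(-5-3i) = -7-27i
Z[2] = 3·(-2) + 5·(2) = 4
Z[3] = 3·(6+4i) + 5·(-5+3i) = -7+27i

DFT(3x + 5y) = 3·X + 5·Y = [-14, -7-27i, 4, -7+27i]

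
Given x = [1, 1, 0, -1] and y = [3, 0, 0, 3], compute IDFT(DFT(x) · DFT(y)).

(x ⊛ y)[n] = Σ(m=0 to 3) x[m] · y[(n-m) mod 4]

Computing each output sample:
(x ⊛ y)[0] = 6
(x ⊛ y)[1] = 3
(x ⊛ y)[2] = -3
(x ⊛ y)[3] = 0

x ⊛ y = [6, 3, -3, 0]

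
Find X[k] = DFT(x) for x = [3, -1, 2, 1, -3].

X[k] = Σ(n=0 to 4) x[n] · ω_5^(nk)
where ω_5 = e^(-2πi/5)

Computing each X[k]:
X[0] = 2
X[1] = -0.6631-2.4899i
X[2] = 7.1631-0.2245i
X[3] = 7.1631+0.2245i
X[4] = -0.6631+2.4899i

X = [2, -0.6631-2.4899i, 7.1631-0.2245i, 7.1631+0.2245i, -0.6631+2.4899i]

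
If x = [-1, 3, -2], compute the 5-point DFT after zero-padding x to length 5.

Original 3-point DFT: [0, -1.5000-4.3301i, -1.5000+4.3301i]
Zero-padded 5-point DFT provides frequency interpolation.

DFT_5([x, 0, ...]) = [0, 1.5451-1.6776i, -4.0451-3.6655i, -4.0451+3.6655i, 1.5451+1.6776i]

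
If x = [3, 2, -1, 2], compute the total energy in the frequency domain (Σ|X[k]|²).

Parseval: Σ|x[n]|² = (1/N)Σ|X[k]|², so Σ|X[k]|² = N·Σ|x[n]|² = 4·18.0000

Σ|X[k]|² = N·Σ|x[n]|² = 4·18.0000 = 72.0000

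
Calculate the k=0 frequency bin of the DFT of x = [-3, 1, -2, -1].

X[0] = Σ(n=0 to 3) x[n] · ω_4^0 = Σ x[n]
= (-3) + (1) + (-2) + (-1)

X[0] = -5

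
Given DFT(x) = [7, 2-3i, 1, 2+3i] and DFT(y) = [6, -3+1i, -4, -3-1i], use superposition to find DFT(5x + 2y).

By linearity: DFT(5x + 2y) = 5·DFT(x) + 2·DFT(y)
= 5·[7, 2-3i, 1, 2+3i] + 2·[6, -3+1i, -4, -3-1i]

Computing element-wise:
Z[0] = 5·(7) + 2·(6) = 47
Z[1] = 5·(2-3i) + 2·(-3+1i) = 4-13i
Z[2] = 5·(1) + 2·(-4) = -3
Z[3] = 5·(2+3i) + 2·(-3-1i) = 4+13i

DFT(5x + 2y) = 5·X + 2·Y = [47, 4-13i, -3, 4+13i]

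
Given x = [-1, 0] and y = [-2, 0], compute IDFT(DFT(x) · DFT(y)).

(x ⊛ y)[n] = Σ(m=0 to 1) x[m] · y[(n-m) mod 2]

Computing each output sample:
(x ⊛ y)[0] = 2
(x ⊛ y)[1] = 0

x ⊛ y = [2, 0]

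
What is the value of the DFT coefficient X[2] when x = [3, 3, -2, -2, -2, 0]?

X[2] = Σ(n=0 to 5) x[n] · ω_6^(2n) where ω_6 = e^(-2πi/6)
= (3)·ω_6^0 + (3)·ω_6^2 + (-2)·ω_6^4 + (-2)·ω_6^6 + (-2)·ω_6^8 + (0)·ω_6^10

X[2] = 1.5000-2.5981i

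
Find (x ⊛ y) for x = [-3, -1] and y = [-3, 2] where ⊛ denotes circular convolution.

(x ⊛ y)[n] = Σ(m=0 to 1) x[m] · y[(n-m) mod 2]

Computing each output sample:
(x ⊛ y)[0] = 7
(x ⊛ y)[1] = -3

x ⊛ y = [7, -3]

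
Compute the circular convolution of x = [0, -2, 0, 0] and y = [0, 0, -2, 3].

(x ⊛ y)[n] = Σ(m=0 to 3) x[m] · y[(n-m) mod 4]

Computing each output sample:
(x ⊛ y)[0] = -6
(x ⊛ y)[1] = 0
(x ⊛ y)[2] = 0
(x ⊛ y)[3] = 4

x ⊛ y = [-6, 0, 0, 4]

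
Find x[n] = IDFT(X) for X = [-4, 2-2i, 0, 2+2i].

x[n] = (1/4) Σ(k=0 to 3) X[k] · e^(2πikn/4)

Computing each x[n]:
x[0] = 0
x[1] = 0
x[2] = -2
x[3] = -2

x = [0, 0, -2, -2]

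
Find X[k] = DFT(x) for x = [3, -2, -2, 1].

X[k] = Σ(n=0 to 3) x[n] · ω_4^(nk)
where ω_4 = e^(-2πi/4)

Computing each X[k]:
X[0] = 0
X[1] = 5+3i
X[2] = 2
X[3] = 5-3i

X = [0, 5+3i, 2, 5-3i]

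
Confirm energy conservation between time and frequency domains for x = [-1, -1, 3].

Time domain:
Σ|x[n]|² = |-1|² + |-1|² + |3|² = 11.0000

Frequency domain:
(1/3)Σ|X[k]|² = (1/3)(|1|² + |-2.0000+3.4641i|² + |-2.0000-3.4641i|²) = (1/3)·33.0000 = 11.0000

Both sides agree, confirming Parseval's theorem.

Σ|x[n]|² = (1/N)Σ|X[k]|² = 11.0000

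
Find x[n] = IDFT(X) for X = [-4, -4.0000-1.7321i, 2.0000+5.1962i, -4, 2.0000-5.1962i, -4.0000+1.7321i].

x[n] = (1/6) Σ(k=0 to 5) X[k] · e^(2πikn/6)

Computing each x[n]:
x[0] = -2
x[1] = -2
x[2] = 1
x[3] = 2
x[4] = -3
x[5] = 0

x = [-2, -2, 1, 2, -3, 0]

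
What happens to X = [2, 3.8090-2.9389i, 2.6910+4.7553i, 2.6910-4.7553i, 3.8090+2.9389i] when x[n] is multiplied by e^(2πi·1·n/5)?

Modulation property: DFT(ω_5^(-1n)·x[n]) = X[(k-1) mod 5], so circularly shift X by 1 positions.

X[k-1] = [3.8090+2.9389i, 2, 3.8090-2.9389i, 2.6910+4.7553i, 2.6910-4.7553i]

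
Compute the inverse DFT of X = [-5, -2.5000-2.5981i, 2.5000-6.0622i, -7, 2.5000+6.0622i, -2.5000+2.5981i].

x[n] = (1/6) Σ(k=0 to 5) X[k] · e^(2πikn/6)

Computing each x[n]:
x[0] = -2
x[1] = 2
x[2] = -3
x[3] = 2
x[4] = -1
x[5] = -3

x = [-2, 2, -3, 2, -1, -3]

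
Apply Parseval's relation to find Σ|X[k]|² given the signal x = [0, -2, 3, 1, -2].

Parseval: Σ|x[n]|² = (1/N)Σ|X[k]|², so Σ|X[k]|² = N·Σ|x[n]|² = 5·18.0000

Σ|X[k]|² = N·Σ|x[n]|² = 5·18.0000 = 90.0000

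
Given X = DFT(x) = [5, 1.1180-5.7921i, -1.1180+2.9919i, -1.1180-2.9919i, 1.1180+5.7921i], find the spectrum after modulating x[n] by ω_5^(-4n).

Modulation property: DFT(ω_5^(-4n)·x[n]) = X[(k-4) mod 5], so circularly shift X by 4 positions.

X[k-4] = [1.1180-5.7921i, -1.1180+2.9919i, -1.1180-2.9919i, 1.1180+5.7921i, 5]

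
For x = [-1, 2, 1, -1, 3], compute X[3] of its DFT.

X[3] = Σ(n=0 to 4) x[n] · ω_5^(3n) where ω_5 = e^(-2πi/5)
= (-1)·ω_5^0 + (2)·ω_5^3 + (1)·ω_5^6 + (-1)·ω_5^9 + (3)·ω_5^12

X[3] = -5.0451-2.4899i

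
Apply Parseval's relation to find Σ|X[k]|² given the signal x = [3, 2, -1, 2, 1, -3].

Parseval: Σ|x[n]|² = (1/N)Σ|X[k]|², so Σ|X[k]|² = N·Σ|x[n]|² = 6·28.0000

Σ|X[k]|² = N·Σ|x[n]|² = 6·28.0000 = 168.0000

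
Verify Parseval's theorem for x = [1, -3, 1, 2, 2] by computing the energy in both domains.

Time domain:
Σ|x[n]|² = |1|² + |-3|² + |1|² + |2|² + |2|² = 19.0000

Frequency domain:
(1/5)Σ|X[k]|² = (1/5)(|3|² + |-1.7361+5.3431i|² + |2.7361+1.9879i|² + |2.7361-1.9879i|² + |-1.7361-5.3431i|²) = (1/5)·95.0000 = 19.0000

Both sides agree, confirming Parseval's theorem.

Σ|x[n]|² = (1/N)Σ|X[k]|² = 19.0000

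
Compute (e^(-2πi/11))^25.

Since ω_11^11 = 1, powers reduce modulo 11.
25 mod 11 = 3
So ω_11^25 = ω_11^3 = e^(-2πi·3/11)

ω_11^25 = ω_11^3 = -0.1423-0.9898i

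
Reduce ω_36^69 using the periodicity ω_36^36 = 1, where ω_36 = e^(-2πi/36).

Since ω_36^36 = 1, powers reduce modulo 36.
69 mod 36 = 33
So ω_36^69 = ω_36^33 = e^(-2πi·33/36)

ω_36^69 = ω_36^33 = 0.8660+0.5000i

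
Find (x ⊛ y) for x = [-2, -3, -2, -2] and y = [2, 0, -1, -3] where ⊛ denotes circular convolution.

(x ⊛ y)[n] = Σ(m=0 to 3) x[m] · y[(n-m) mod 4]

Computing each output sample:
(x ⊛ y)[0] = 7
(x ⊛ y)[1] = 2
(x ⊛ y)[2] = 4
(x ⊛ y)[3] = 5

x ⊛ y = [7, 2, 4, 5]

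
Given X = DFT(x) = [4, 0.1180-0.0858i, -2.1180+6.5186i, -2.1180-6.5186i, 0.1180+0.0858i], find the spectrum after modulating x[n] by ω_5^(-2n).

Modulation property: DFT(ω_5^(-2n)·x[n]) = X[(k-2) mod 5], so circularly shift X by 2 positions.

X[k-2] = [-2.1180-6.5186i, 0.1180+0.0858i, 4, 0.1180-0.0858i, -2.1180+6.5186i]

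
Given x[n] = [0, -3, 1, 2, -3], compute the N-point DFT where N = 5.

X[k] = Σ(n=0 to 4) x[n] · ω_5^(nk)
where ω_5 = e^(-2πi/5)

Computing each X[k]:
X[0] = -3
X[1] = -4.2812+0.5878i
X[2] = 5.7812-0.9511i
X[3] = 5.7812+0.9511i
X[4] = -4.2812-0.5878i

X = [-3, -4.2812+0.5878i, 5.7812-0.9511i, 5.7812+0.9511i, -4.2812-0.5878i]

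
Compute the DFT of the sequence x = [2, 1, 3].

X[k] = Σ(n=0 to 2) x[n] · ω_3^(nk)
where ω_3 = e^(-2πi/3)

Computing each X[k]:
X[0] = 6
X[1] = 1.7321i
X[2] = -1.7321i

X = [6, 1.7321i, -1.7321i]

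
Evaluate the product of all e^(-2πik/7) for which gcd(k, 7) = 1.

The primitive 7th roots of unity are ω_7^k for k coprime to 7: k ∈ {1, 2, 3, 4, 5, 6}
Their product equals the constant term of the cyclotomic polynomial Φ_7(x) up to sign.
For n ≥ 3, the product of all primitive nth roots of unity is 1. (For n=1 it is 1; for n=2 it is -1.)

1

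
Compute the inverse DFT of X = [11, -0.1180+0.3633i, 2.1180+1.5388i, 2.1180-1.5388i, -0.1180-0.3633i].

x[n] = (1/5) Σ(k=0 to 4) X[k] · e^(2πikn/5)

Computing each x[n]:
x[0] = 3
x[1] = 1
x[2] = 3
x[3] = 2
x[4] = 2

x = [3, 1, 3, 2, 2]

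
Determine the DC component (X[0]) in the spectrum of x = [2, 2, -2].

X[0] = Σ(n=0 to 2) x[n] · ω_3^0 = Σ x[n]
= (2) + (2) + (-2)

X[0] = 2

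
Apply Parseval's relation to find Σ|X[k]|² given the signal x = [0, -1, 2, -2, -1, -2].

Parseval: Σ|x[n]|² = (1/N)Σ|X[k]|², so Σ|X[k]|² = N·Σ|x[n]|² = 6·14.0000

Σ|X[k]|² = N·Σ|x[n]|² = 6·14.0000 = 84.0000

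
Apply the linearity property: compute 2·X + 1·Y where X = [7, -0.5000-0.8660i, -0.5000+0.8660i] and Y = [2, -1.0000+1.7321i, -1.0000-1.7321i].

By linearity: DFT(2x + 1y) = 2·DFT(x) + 1·DFT(y)
= 2·[7, -0.5000-0.8660i, -0.5000+0.8660i] + 1·[2, -1.0000+1.7321i, -1.0000-1.7321i]

Computing element-wise:
Z[0] = 2·(7) + 1·(2) = 16
Z[1] = 2·(-0.5000-0.8660i) + 1·(-1.0000+1.7321i) = -2.0000+0.0001i
Z[2] = 2·(-0.5000+0.8660i) + 1·(-1.0000-1.7321i) = -2.0000-0.0001i

DFT(2x + 1y) = 2·X + 1·Y = [16, -2.0000+0.0001i, -2.0000-0.0001i]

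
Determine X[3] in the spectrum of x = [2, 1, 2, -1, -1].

X[3] = Σ(n=0 to 4) x[n] · ω_5^(3n) where ω_5 = e^(-2πi/5)
= (2)·ω_5^0 + (1)·ω_5^3 + (2)·ω_5^6 + (-1)·ω_5^9 + (-1)·ω_5^12

X[3] = 2.3090-1.6776i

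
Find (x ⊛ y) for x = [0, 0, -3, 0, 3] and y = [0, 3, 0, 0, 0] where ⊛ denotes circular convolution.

(x ⊛ y)[n] = Σ(m=0 to 4) x[m] · y[(n-m) mod 5]

Computing each output sample:
(x ⊛ y)[0] = 9
(x ⊛ y)[1] = 0
(x ⊛ y)[2] = 0
(x ⊛ y)[3] = -9
(x ⊛ y)[4] = 0

x ⊛ y = [9, 0, 0, -9, 0]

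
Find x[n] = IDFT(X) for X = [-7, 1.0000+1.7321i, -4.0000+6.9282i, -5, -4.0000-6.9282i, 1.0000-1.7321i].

x[n] = (1/6) Σ(k=0 to 5) X[k] · e^(2πikn/6)

Computing each x[n]:
x[0] = -3
x[1] = -2
x[2] = 0
x[3] = -2
x[4] = -3
x[5] = 3

x = [-3, -2, 0, -2, -3, 3]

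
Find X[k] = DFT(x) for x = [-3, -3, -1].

X[k] = Σ(n=0 to 2) x[n] · ω_3^(nk)
where ω_3 = e^(-2πi/3)

Computing each X[k]:
X[0] = -7
X[1] = -1.0000+1.7321i
X[2] = -1.0000-1.7321i

X = [-7, -1.0000+1.7321i, -1.0000-1.7321i]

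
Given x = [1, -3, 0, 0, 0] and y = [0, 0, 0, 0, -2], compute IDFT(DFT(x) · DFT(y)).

(x ⊛ y)[n] = Σ(m=0 to 4) x[m] · y[(n-m) mod 5]

Computing each output sample:
(x ⊛ y)[0] = 6
(x ⊛ y)[1] = 0
(x ⊛ y)[2] = 0
(x ⊛ y)[3] = 0
(x ⊛ y)[4] = -2

x ⊛ y = [6, 0, 0, 0, -2]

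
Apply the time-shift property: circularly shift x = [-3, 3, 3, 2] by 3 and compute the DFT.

Time shift by 3: X_shifted[k] = ω_4^(3k) · X[k]
Shifted x = [3, 3, 2, -3]

DFT(x[n-3]) = [5, 1-6i, 5, 1+6i]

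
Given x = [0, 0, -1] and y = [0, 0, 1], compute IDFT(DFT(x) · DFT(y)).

(x ⊛ y)[n] = Σ(m=0 to 2) x[m] · y[(n-m) mod 3]

Computing each output sample:
(x ⊛ y)[0] = 0
(x ⊛ y)[1] = -1
(x ⊛ y)[2] = 0

x ⊛ y = [0, -1, 0]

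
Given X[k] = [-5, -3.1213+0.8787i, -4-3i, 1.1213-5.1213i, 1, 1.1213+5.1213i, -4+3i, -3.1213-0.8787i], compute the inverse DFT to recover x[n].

x[n] = (1/8) Σ(k=0 to 7) X[k] · e^(2πikn/8)

Computing each x[n]:
x[0] = -2
x[1] = 0
x[2] = -1
x[3] = 0
x[4] = -1
x[5] = 0
x[6] = 2
x[7] = -3

x = [-2, 0, -1, 0, -1, 0, 2, -3]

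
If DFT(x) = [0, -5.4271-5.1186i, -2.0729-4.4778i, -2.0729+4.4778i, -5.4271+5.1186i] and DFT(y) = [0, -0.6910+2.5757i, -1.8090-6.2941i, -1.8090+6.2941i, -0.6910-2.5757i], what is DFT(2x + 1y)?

By linearity: DFT(2x + 1y) = 2·DFT(x) + 1·DFT(y)
= 2·[0, -5.4271-5.1186i, -2.0729-4.4778i, -2.0729+4.4778i, -5.4271+5.1186i] + 1·[0, -0.6910+2.5757i, -1.8090-6.2941i, -1.8090+6.2941i, -0.6910-2.5757i]

Computing element-wise:
Z[0] = 2·(0) + 1·(0) = 0
Z[1] = 2·(-5.4271-5.1186i) + 1·(-0.6910+2.5757i) = -11.5452-7.6615i
Z[2] = 2·(-2.0729-4.4778i) + 1·(-1.8090-6.2941i) = -5.9548-15.2497i
Z[3] = 2·(-2.0729+4.4778i) + 1·(-1.8090+6.2941i) = -5.9548+15.2497i
Z[4] = 2·(-5.4271+5.1186i) + 1·(-0.6910-2.5757i) = -11.5452+7.6615i

DFT(2x + 1y) = 2·X + 1·Y = [0, -11.5452-7.6615i, -5.9548-15.2497i, -5.9548+15.2497i, -11.5452+7.6615i]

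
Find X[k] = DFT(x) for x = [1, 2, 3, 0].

X[k] = Σ(n=0 to 3) x[n] · ω_4^(nk)
where ω_4 = e^(-2πi/4)

Computing each X[k]:
X[0] = 6
X[1] = -2-2i
X[2] = 2
X[3] = -2+2i

X = [6, -2-2i, 2, -2+2i]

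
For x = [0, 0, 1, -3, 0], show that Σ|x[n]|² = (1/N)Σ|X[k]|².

Time domain:
Σ|x[n]|² = |0|² + |0|² + |1|² + |-3|² + |0|² = 10.0000

Frequency domain:
(1/5)Σ|X[k]|² = (1/5)(|-2|² + |1.6180-2.3511i|² + |-0.6180+3.8042i|² + |-0.6180-3.8042i|² + |1.6180+2.3511i|²) = (1/5)·50.0000 = 10.0000

Both sides agree, confirming Parseval's theorem.

Σ|x[n]|² = (1/N)Σ|X[k]|² = 10.0000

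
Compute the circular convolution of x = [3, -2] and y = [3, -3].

(x ⊛ y)[n] = Σ(m=0 to 1) x[m] · y[(n-m) mod 2]

Computing each output sample:
(x ⊛ y)[0] = 15
(x ⊛ y)[1] = -15

x ⊛ y = [15, -15]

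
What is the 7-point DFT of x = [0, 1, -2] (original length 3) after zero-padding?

Original 3-point DFT: [-1, 0.5000-2.5981i, 0.5000+2.5981i]
Zero-padded 7-point DFT provides frequency interpolation.

DFT_7([x, 0, ...]) = [-1, 1.0685+1.1680i, 1.5794-1.8427i, -2.1479-1.9975i, -2.1479+1.9975i, 1.5794+1.8427i, 1.0685-1.1680i]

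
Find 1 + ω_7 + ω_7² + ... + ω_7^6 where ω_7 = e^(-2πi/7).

Sum of all nth roots of unity equals 0 for n > 1 (geometric series with r ≠ 1).

0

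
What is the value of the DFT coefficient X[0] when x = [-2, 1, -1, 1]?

X[0] = Σ(n=0 to 3) x[n] · ω_4^0 = Σ x[n]
= (-2) + (1) + (-1) + (1)

X[0] = -1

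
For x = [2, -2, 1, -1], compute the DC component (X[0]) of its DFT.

X[0] = Σ(n=0 to 3) x[n] · ω_4^0 = Σ x[n]
= (2) + (-2) + (1) + (-1)

X[0] = 0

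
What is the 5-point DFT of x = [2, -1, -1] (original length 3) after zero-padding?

Original 3-point DFT: [0, 3, 3]
Zero-padded 5-point DFT provides frequency interpolation.

DFT_5([x, 0, ...]) = [0, 2.5000+1.5388i, 2.5000-0.3633i, 2.5000+0.3633i, 2.5000-1.5388i]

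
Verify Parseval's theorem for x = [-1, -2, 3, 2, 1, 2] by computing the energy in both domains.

Time domain:
Σ|x[n]|² = |-1|² + |-2|² + |3|² + |2|² + |1|² + |2|² = 23.0000

Frequency domain:
(1/6)Σ|X[k]|² = (1/6)(|5|² + |-5.0000+1.7321i|² + |-1.0000+5.1962i|² + |1|² + |-1.0000-5.1962i|² + |-5.0000-1.7321i|²) = (1/6)·138.0000 = 23.0000

Both sides agree, confirming Parseval's theorem.

Σ|x[n]|² = (1/N)Σ|X[k]|² = 23.0000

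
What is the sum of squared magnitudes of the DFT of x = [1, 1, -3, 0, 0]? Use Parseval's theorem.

Parseval: Σ|x[n]|² = (1/N)Σ|X[k]|², so Σ|X[k]|² = N·Σ|x[n]|² = 5·11.0000

Σ|X[k]|² = N·Σ|x[n]|² = 5·11.0000 = 55.0000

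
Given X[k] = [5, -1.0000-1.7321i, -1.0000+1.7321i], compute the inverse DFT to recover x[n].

x[n] = (1/3) Σ(k=0 to 2) X[k] · e^(2πikn/3)

Computing each x[n]:
x[0] = 1
x[1] = 3
x[2] = 1

x = [1, 3, 1]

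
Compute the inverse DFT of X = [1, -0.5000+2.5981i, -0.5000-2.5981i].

x[n] = (1/3) Σ(k=0 to 2) X[k] · e^(2πikn/3)

Computing each x[n]:
x[0] = 0
x[1] = -1
x[2] = 2

x = [0, -1, 2]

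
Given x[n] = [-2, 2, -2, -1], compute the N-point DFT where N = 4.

X[k] = Σ(n=0 to 3) x[n] · ω_4^(nk)
where ω_4 = e^(-2πi/4)

Computing each X[k]:
X[0] = -3
X[1] = -3i
X[2] = -5
X[3] = 3i

X = [-3, -3i, -5, 3i]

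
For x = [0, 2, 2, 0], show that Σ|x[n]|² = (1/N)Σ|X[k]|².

Time domain:
Σ|x[n]|² = |0|² + |2|² + |2|² + |0|² = 8.0000

Frequency domain:
(1/4)Σ|X[k]|² = (1/4)(|4|² + |-2-2i|² + |0|² + |-2+2i|²) = (1/4)·32.0000 = 8.0000

Both sides agree, confirming Parseval's theorem.

Σ|x[n]|² = (1/N)Σ|X[k]|² = 8.0000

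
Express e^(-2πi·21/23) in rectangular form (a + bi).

ω_23^21 = e^(-2πi·21/23)
= cos(-2π·21/23) + i·sin(-2π·21/23)
= cos(-42π/23) + i·sin(-42π/23)

ω_23^21 = cos(-42π/23) + i·sin(-42π/23) = 0.8544+0.5196i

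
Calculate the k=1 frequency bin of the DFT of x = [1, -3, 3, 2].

X[1] = Σ(n=0 to 3) x[n] · ω_4^(1n) where ω_4 = e^(-2πi/4)
= (1)·ω_4^0 + (-3)·ω_4^1 + (3)·ω_4^2 + (2)·ω_4^3

X[1] = -2+5i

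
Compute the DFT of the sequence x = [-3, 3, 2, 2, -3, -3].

X[k] = Σ(n=0 to 5) x[n] · ω_6^(nk)
where ω_6 = e^(-2πi/6)

Computing each X[k]:
X[0] = -2
X[1] = -4.5000-9.5263i
X[2] = -0.5000-0.8660i
X[3] = -6
X[4] = -0.5000+0.8660i
X[5] = -4.5000+9.5263i

X = [-2, -4.5000-9.5263i, -0.5000-0.8660i, -6, -0.5000+0.8660i, -4.5000+9.5263i]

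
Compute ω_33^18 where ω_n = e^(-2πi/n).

ω_33^18 = e^(-2πi·18/33)
= cos(-2π·18/33) + i·sin(-2π·18/33)
= cos(-36π/33) + i·sin(-36π/33)

ω_33^18 = cos(-36π/33) + i·sin(-36π/33) = -0.9595+0.2817i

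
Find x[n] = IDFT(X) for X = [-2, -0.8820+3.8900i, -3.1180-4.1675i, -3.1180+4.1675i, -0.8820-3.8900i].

x[n] = (1/5) Σ(k=0 to 4) X[k] · e^(2πikn/5)

Computing each x[n]:
x[0] = -2
x[1] = 0
x[2] = -3
x[3] = 2
x[4] = 1

x = [-2, 0, -3, 2, 1]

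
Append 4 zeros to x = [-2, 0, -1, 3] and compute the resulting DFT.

Original 4-point DFT: [0, -1+3i, -6, -1-3i]
Zero-padded 8-point DFT provides frequency interpolation.

DFT_8([x, 0, ...]) = [0, -4.1213-1.1213i, -1+3i, 0.1213-3.1213i, -6, 0.1213+3.1213i, -1-3i, -4.1213+1.1213i]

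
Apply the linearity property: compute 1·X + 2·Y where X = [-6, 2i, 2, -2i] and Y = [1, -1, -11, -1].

By linearity: DFT(1x + 2y) = 1·DFT(x) + 2·DFT(y)
= 1·[-6, 2i, 2, -2i] + 2·[1, -1, -11, -1]

Computing element-wise:
Z[0] = 1·(-6) + 2·(1) = -4
Z[1] = 1·(2i) + 2·(-1) = -2+2i
Z[2] = 1·(2) + 2·(-11) = -20
Z[3] = 1·(-2i) + 2·(-1) = -2-2i

DFT(1x + 2y) = 1·X + 2·Y = [-4, -2+2i, -20, -2-2i]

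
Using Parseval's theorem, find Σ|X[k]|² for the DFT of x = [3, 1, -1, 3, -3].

Parseval: Σ|x[n]|² = (1/N)Σ|X[k]|², so Σ|X[k]|² = N·Σ|x[n]|² = 5·29.0000

Σ|X[k]|² = N·Σ|x[n]|² = 5·29.0000 = 145.0000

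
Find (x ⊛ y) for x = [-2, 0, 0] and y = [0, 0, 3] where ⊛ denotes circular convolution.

(x ⊛ y)[n] = Σ(m=0 to 2) x[m] · y[(n-m) mod 3]

Computing each output sample:
(x ⊛ y)[0] = 0
(x ⊛ y)[1] = 0
(x ⊛ y)[2] = -6

x ⊛ y = [0, 0, -6]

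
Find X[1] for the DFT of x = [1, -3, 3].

X[1] = Σ(n=0 to 2) x[n] · ω_3^(1n) where ω_3 = e^(-2πi/3)
= (1)·ω_3^0 + (-3)·ω_3^1 + (3)·ω_3^2

X[1] = 1.0000+5.1962i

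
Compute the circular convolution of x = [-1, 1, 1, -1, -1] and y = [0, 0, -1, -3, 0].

(x ⊛ y)[n] = Σ(m=0 to 4) x[m] · y[(n-m) mod 5]

Computing each output sample:
(x ⊛ y)[0] = -2
(x ⊛ y)[1] = 4
(x ⊛ y)[2] = 4
(x ⊛ y)[3] = 2
(x ⊛ y)[4] = -4

x ⊛ y = [-2, 4, 4, 2, -4]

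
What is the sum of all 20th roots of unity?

Sum of all nth roots of unity equals 0 for n > 1 (geometric series with r ≠ 1).

0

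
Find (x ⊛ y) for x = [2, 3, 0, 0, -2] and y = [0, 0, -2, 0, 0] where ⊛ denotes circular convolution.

(x ⊛ y)[n] = Σ(m=0 to 4) x[m] · y[(n-m) mod 5]

Computing each output sample:
(x ⊛ y)[0] = 0
(x ⊛ y)[1] = 4
(x ⊛ y)[2] = -4
(x ⊛ y)[3] = -6
(x ⊛ y)[4] = 0

x ⊛ y = [0, 4, -4, -6, 0]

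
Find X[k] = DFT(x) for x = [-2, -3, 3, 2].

X[k] = Σ(n=0 to 3) x[n] · ω_4^(nk)
where ω_4 = e^(-2πi/4)

Computing each X[k]:
X[0] = 0
X[1] = -5+5i
X[2] = 2
X[3] = -5-5i

X = [0, -5+5i, 2, -5-5i]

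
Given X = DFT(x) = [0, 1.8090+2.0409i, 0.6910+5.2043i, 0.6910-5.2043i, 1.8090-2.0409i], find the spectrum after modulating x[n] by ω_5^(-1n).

Modulation property: DFT(ω_5^(-1n)·x[n]) = X[(k-1) mod 5], so circularly shift X by 1 positions.

X[k-1] = [1.8090-2.0409i, 0, 1.8090+2.0409i, 0.6910+5.2043i, 0.6910-5.2043i]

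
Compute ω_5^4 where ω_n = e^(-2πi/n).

ω_5^4 = e^(-2πi·4/5)
= cos(-2π·4/5) + i·sin(-2π·4/5)
= cos(-8π/5) + i·sin(-8π/5)

ω_5^4 = cos(-8π/5) + i·sin(-8π/5) = 0.3090+0.9511i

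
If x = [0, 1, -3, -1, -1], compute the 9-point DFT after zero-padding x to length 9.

Original 5-point DFT: [-4, 3.2361-0.7265i, -1.2361-3.0777i, -1.2361+3.0777i, 3.2361+0.7265i]
Zero-padded 9-point DFT provides frequency interpolation.

DFT_9([x, 0, ...]) = [-4, 1.6848+3.5197i, 2.7267-1.4676i, 0.5000-2.5981i, -2.9115-2.3892i, -2.9115+2.3892i, 0.5000+2.5981i, 2.7267+1.4676i, 1.6848-3.5197i]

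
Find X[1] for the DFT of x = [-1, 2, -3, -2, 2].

X[1] = Σ(n=0 to 4) x[n] · ω_5^(1n) where ω_5 = e^(-2πi/5)
= (-1)·ω_5^0 + (2)·ω_5^1 + (-3)·ω_5^2 + (-2)·ω_5^3 + (2)·ω_5^4

X[1] = 4.2812+0.5878i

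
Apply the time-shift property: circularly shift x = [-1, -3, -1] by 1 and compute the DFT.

Time shift by 1: X_shifted[k] = ω_3^(1k) · X[k]
Shifted x = [-1, -1, -3]

DFT(x[n-1]) = [-5, 1.0000-1.7321i, 1.0000+1.7321i]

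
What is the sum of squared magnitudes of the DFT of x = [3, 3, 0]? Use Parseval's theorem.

Parseval: Σ|x[n]|² = (1/N)Σ|X[k]|², so Σ|X[k]|² = N·Σ|x[n]|² = 3·18.0000

Σ|X[k]|² = N·Σ|x[n]|² = 3·18.0000 = 54.0000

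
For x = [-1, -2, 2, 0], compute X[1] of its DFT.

X[1] = Σ(n=0 to 3) x[n] · ω_4^(1n) where ω_4 = e^(-2πi/4)
= (-1)·ω_4^0 + (-2)·ω_4^1 + (2)·ω_4^2 + (0)·ω_4^3

X[1] = -3+2i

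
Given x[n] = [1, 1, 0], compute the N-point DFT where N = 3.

X[k] = Σ(n=0 to 2) x[n] · ω_3^(nk)
where ω_3 = e^(-2πi/3)

Computing each X[k]:
X[0] = 2
X[1] = 0.5000-0.8660i
X[2] = 0.5000+0.8660i

X = [2, 0.5000-0.8660i, 0.5000+0.8660i]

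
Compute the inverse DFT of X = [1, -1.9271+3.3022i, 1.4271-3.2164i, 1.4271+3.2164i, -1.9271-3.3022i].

x[n] = (1/5) Σ(k=0 to 4) X[k] · e^(2πikn/5)

Computing each x[n]:
x[0] = 0
x[1] = -1
x[2] = -1
x[3] = 3
x[4] = 0

x = [0, -1, -1, 3, 0]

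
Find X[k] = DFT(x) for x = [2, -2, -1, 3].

X[k] = Σ(n=0 to 3) x[n] · ω_4^(nk)
where ω_4 = e^(-2πi/4)

Computing each X[k]:
X[0] = 2
X[1] = 3+5i
X[2] = 0
X[3] = 3-5i

X = [2, 3+5i, 0, 3-5i]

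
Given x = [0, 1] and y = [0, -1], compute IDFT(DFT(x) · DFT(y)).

(x ⊛ y)[n] = Σ(m=0 to 1) x[m] · y[(n-m) mod 2]

Computing each output sample:
(x ⊛ y)[0] = -1
(x ⊛ y)[1] = 0

x ⊛ y = [-1, 0]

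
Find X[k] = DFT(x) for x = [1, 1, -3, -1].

X[k] = Σ(n=0 to 3) x[n] · ω_4^(nk)
where ω_4 = e^(-2πi/4)

Computing each X[k]:
X[0] = -2
X[1] = 4-2i
X[2] = -2
X[3] = 4+2i

X = [-2, 4-2i, -2, 4+2i]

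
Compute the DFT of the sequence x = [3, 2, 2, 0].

X[k] = Σ(n=0 to 3) x[n] · ω_4^(nk)
where ω_4 = e^(-2πi/4)

Computing each X[k]:
X[0] = 7
X[1] = 1-2i
X[2] = 3
X[3] = 1+2i

X = [7, 1-2i, 3, 1+2i]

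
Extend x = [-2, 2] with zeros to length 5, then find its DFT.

Original 2-point DFT: [0, -4]
Zero-padded 5-point DFT provides frequency interpolation.

DFT_5([x, 0, ...]) = [0, -1.3820-1.9021i, -3.6180-1.1756i, -3.6180+1.1756i, -1.3820+1.9021i]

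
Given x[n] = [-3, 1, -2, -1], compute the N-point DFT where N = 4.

X[k] = Σ(n=0 to 3) x[n] · ω_4^(nk)
where ω_4 = e^(-2πi/4)

Computing each X[k]:
X[0] = -5
X[1] = -1-2i
X[2] = -5
X[3] = -1+2i

X = [-5, -1-2i, -5, -1+2i]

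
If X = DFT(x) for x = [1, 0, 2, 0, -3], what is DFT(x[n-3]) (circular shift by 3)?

Time shift by 3: X_shifted[k] = ω_5^(3k) · X[k]
Shifted x = [2, 0, -3, 1, 0]

DFT(x[n-3]) = [0, 3.6180+2.3511i, 1.3820-3.8042i, 1.3820+3.8042i, 3.6180-2.3511i]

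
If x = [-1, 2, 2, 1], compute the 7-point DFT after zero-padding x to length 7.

Original 4-point DFT: [4, -3-1i, -2, -3+1i]
Zero-padded 7-point DFT provides frequency interpolation.

DFT_7([x, 0, ...]) = [4, -1.0990-3.9474i, -2.6235-0.3003i, -1.7775-0.2790i, -1.7775+0.2790i, -2.6235+0.3003i, -1.0990+3.9474i]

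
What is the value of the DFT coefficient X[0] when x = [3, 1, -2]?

X[0] = Σ(n=0 to 2) x[n] · ω_3^0 = Σ x[n]
= (3) + (1) + (-2)

X[0] = 2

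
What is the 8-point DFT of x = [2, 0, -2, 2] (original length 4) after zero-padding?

Original 4-point DFT: [2, 4+2i, -2, 4-2i]
Zero-padded 8-point DFT provides frequency interpolation.

DFT_8([x, 0, ...]) = [2, 0.5858+0.5858i, 4+2i, 3.4142-3.4142i, -2, 3.4142+3.4142i, 4-2i, 0.5858-0.5858i]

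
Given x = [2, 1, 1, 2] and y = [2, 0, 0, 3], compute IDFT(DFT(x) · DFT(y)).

(x ⊛ y)[n] = Σ(m=0 to 3) x[m] · y[(n-m) mod 4]

Computing each output sample:
(x ⊛ y)[0] = 7
(x ⊛ y)[1] = 5
(x ⊛ y)[2] = 8
(x ⊛ y)[3] = 10

x ⊛ y = [7, 5, 8, 10]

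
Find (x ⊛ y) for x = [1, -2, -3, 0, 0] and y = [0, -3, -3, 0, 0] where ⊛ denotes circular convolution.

(x ⊛ y)[n] = Σ(m=0 to 4) x[m] · y[(n-m) mod 5]

Computing each output sample:
(x ⊛ y)[0] = 0
(x ⊛ y)[1] = -3
(x ⊛ y)[2] = 3
(x ⊛ y)[3] = 15
(x ⊛ y)[4] = 9

x ⊛ y = [0, -3, 3, 15, 9]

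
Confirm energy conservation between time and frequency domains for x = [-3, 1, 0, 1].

Time domain:
Σ|x[n]|² = |-3|² + |1|² + |0|² + |1|² = 11.0000

Frequency domain:
(1/4)Σ|X[k]|² = (1/4)(|-1|² + |-3|² + |-5|² + |-3|²) = (1/4)·44.0000 = 11.0000

Both sides agree, confirming Parseval's theorem.

Σ|x[n]|² = (1/N)Σ|X[k]|² = 11.0000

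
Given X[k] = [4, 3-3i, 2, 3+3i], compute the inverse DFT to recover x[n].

x[n] = (1/4) Σ(k=0 to 3) X[k] · e^(2πikn/4)

Computing each x[n]:
x[0] = 3
x[1] = 2
x[2] = 0
x[3] = -1

x = [3, 2, 0, -1]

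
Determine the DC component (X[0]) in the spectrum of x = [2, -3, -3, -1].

X[0] = Σ(n=0 to 3) x[n] · ω_4^0 = Σ x[n]
= (2) + (-3) + (-3) + (-1)

X[0] = -5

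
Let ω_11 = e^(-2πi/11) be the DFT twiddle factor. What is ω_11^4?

ω_11^4 = e^(-2πi·4/11)
= cos(-2π·4/11) + i·sin(-2π·4/11)
= cos(-8π/11) + i·sin(-8π/11)

ω_11^4 = cos(-8π/11) + i·sin(-8π/11) = -0.6549-0.7557i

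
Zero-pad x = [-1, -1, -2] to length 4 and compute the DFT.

Original 3-point DFT: [-4, 0.5000-0.8660i, 0.5000+0.8660i]
Zero-padded 4-point DFT provides frequency interpolation.

DFT_4([x, 0, ...]) = [-4, 1+1i, -2, 1-1i]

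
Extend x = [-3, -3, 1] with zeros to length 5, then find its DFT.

Original 3-point DFT: [-5, -2.0000+3.4641i, -2.0000-3.4641i]
Zero-padded 5-point DFT provides frequency interpolation.

DFT_5([x, 0, ...]) = [-5, -4.7361+2.2654i, -0.2639+2.7144i, -0.2639-2.7144i, -4.7361-2.2654i]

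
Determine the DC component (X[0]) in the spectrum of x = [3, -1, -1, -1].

X[0] = Σ(n=0 to 3) x[n] · ω_4^0 = Σ x[n]
= (3) + (-1) + (-1) + (-1)

X[0] = 0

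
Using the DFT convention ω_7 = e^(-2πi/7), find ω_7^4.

ω_7^4 = e^(-2πi·4/7)
= cos(-2π·4/7) + i·sin(-2π·4/7)
= cos(-8π/7) + i·sin(-8π/7)

ω_7^4 = cos(-8π/7) + i·sin(-8π/7) = -0.9010+0.4339i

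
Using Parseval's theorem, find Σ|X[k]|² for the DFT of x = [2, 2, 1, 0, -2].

Parseval: Σ|x[n]|² = (1/N)Σ|X[k]|², so Σ|X[k]|² = N·Σ|x[n]|² = 5·13.0000

Σ|X[k]|² = N·Σ|x[n]|² = 5·13.0000 = 65.0000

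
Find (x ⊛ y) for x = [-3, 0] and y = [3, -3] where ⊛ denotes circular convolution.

(x ⊛ y)[n] = Σ(m=0 to 1) x[m] · y[(n-m) mod 2]

Computing each output sample:
(x ⊛ y)[0] = -9
(x ⊛ y)[1] = 9

x ⊛ y = [-9, 9]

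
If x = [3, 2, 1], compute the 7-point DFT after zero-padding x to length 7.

Original 3-point DFT: [6, 1.5000-0.8660i, 1.5000+0.8660i]
Zero-padded 7-point DFT provides frequency interpolation.

DFT_7([x, 0, ...]) = [6, 4.0245-2.5386i, 1.6540-1.5160i, 1.8216-0.0859i, 1.8216+0.0859i, 1.6540+1.5160i, 4.0245+2.5386i]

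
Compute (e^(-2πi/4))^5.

Since ω_4^4 = 1, powers reduce modulo 4.
5 mod 4 = 1
So ω_4^5 = ω_4^1 = e^(-2πi·1/4)

ω_4^5 = ω_4^1 = -1i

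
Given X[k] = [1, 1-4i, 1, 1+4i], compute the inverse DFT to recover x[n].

x[n] = (1/4) Σ(k=0 to 3) X[k] · e^(2πikn/4)

Computing each x[n]:
x[0] = 1
x[1] = 2
x[2] = 0
x[3] = -2

x = [1, 2, 0, -2]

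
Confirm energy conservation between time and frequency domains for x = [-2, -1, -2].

Time domain:
Σ|x[n]|² = |-2|² + |-1|² + |-2|² = 9.0000

Frequency domain:
(1/3)Σ|X[k]|² = (1/3)(|-5|² + |-0.5000-0.8660i|² + |-0.5000+0.8660i|²) = (1/3)·27.0000 = 9.0000

Both sides agree, confirming Parseval's theorem.

Σ|x[n]|² = (1/N)Σ|X[k]|² = 9.0000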